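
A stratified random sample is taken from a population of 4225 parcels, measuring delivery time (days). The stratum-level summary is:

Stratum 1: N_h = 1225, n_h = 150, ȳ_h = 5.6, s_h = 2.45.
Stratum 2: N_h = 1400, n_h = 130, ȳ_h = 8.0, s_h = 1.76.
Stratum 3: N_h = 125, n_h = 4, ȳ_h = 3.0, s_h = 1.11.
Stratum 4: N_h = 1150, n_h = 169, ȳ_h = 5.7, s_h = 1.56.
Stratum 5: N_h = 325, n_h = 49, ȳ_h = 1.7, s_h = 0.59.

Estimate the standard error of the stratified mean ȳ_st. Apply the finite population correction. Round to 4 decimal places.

V̂(ȳ_st) = Σ W_h² (1 − n_h/N_h) s_h²/n_h, with W_h = N_h/N and N = 4225:
  stratum 1: (1225/4225)²·(1 − 150/1225)·2.45²/150 = 0.00295211
  stratum 2: (1400/4225)²·(1 − 130/1400)·1.76²/130 = 0.00237334
  stratum 3: (125/4225)²·(1 − 4/125)·1.11²/4 = 0.000260992
  stratum 4: (1150/4225)²·(1 − 169/1150)·1.56²/169 = 0.000910072
  stratum 5: (325/4225)²·(1 − 49/325)·0.59²/49 = 3.56983e-05
V̂(ȳ_st) = 0.00653221
SE(ȳ_st) = √0.00653221 = 0.0808221

SE(ȳ_st) ≈ 0.0808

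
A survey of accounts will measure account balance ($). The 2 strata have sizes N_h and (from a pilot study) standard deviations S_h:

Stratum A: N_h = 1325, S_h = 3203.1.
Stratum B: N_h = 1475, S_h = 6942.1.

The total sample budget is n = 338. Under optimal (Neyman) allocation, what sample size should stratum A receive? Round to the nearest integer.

99

Neyman allocation: n_h = n · N_h S_h / Σ N_i S_i, with n = 338.
  stratum A: N_h·S_h = 1325·3203.1 = 4244107.50
  stratum B: N_h·S_h = 1475·6942.1 = 10239597.50
Σ N_h S_h = 14483705.00
n for stratum A = 338·4244107.50/14483705.00 = 99.043 → 99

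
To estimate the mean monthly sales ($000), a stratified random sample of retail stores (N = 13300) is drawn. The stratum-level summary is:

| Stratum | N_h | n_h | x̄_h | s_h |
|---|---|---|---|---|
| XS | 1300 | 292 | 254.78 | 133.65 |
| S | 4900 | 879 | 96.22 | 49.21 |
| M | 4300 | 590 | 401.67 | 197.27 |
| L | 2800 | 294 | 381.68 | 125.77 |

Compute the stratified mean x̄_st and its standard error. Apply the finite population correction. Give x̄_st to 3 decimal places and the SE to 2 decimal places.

x̄_st = Σ W_h x̄_h = (1300·254.78 + 4900·96.22 + 4300·401.67 + 2800·381.68)/13300 = 270.56970
V̂(x̄_st) = Σ W_h² (1 − n_h/N_h) s_h²/n_h, with W_h = N_h/N and N = 13300:
  stratum XS: (1300/13300)²·(1 − 292/1300)·133.65²/292 = 0.453164
  stratum S: (4900/13300)²·(1 − 879/4900)·49.21²/879 = 0.306863
  stratum M: (4300/13300)²·(1 − 590/4300)·197.27²/590 = 5.94852
  stratum L: (2800/13300)²·(1 − 294/2800)·125.77²/294 = 2.13424
V̂(x̄_st) = 8.84279
SE(x̄_st) = √8.84279 = 2.97368

x̄_st ≈ 270.570, SE ≈ 2.97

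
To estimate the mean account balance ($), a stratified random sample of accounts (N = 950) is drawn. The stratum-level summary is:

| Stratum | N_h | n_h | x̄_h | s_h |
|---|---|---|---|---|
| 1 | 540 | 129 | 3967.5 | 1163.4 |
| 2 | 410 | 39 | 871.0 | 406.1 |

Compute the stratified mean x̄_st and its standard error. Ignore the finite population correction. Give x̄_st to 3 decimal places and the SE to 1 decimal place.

x̄_st ≈ 2631.116, SE ≈ 64.6

x̄_st = Σ W_h x̄_h = (540·3967.5 + 410·871.0)/950 = 2631.11579
V̂(x̄_st) = Σ W_h² s_h²/n_h, with W_h = N_h/N and N = 950:
  stratum 1: (540/950)²·1163.4²/129 = 3390.07
  stratum 2: (410/950)²·406.1²/39 = 787.629
V̂(x̄_st) = 4177.7
SE(x̄_st) = √4177.7 = 64.6351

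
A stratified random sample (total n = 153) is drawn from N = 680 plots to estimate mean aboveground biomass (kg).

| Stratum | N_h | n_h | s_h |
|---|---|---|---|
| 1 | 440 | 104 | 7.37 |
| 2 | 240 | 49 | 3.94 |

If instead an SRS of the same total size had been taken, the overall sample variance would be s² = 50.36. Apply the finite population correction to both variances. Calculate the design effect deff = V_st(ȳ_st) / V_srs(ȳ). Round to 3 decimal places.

V̂(ȳ_st) = Σ W_h² (1 − n_h/N_h) s_h²/n_h, with W_h = N_h/N and N = 680:
  stratum 1: (440/680)²·(1 − 104/440)·7.37²/104 = 0.166984
  stratum 2: (240/680)²·(1 − 49/240)·3.94²/49 = 0.0314068
V_st = 0.198391
V_srs = (1 − 153/680)·50.36/153 = 0.255092
deff = V_st / V_srs = 0.198391/0.255092 = 0.7777

deff ≈ 0.778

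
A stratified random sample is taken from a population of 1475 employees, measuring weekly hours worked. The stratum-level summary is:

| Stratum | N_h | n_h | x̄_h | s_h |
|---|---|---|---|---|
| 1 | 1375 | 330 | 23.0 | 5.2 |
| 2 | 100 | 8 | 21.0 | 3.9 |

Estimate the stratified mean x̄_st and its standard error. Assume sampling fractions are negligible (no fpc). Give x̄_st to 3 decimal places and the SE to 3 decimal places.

x̄_st = Σ W_h x̄_h = (1375·23.0 + 100·21.0)/1475 = 22.86441
V̂(x̄_st) = Σ W_h² s_h²/n_h, with W_h = N_h/N and N = 1475:
  stratum 1: (1375/1475)²·5.2²/330 = 0.0712056
  stratum 2: (100/1475)²·3.9²/8 = 0.00873887
V̂(x̄_st) = 0.0799445
SE(x̄_st) = √0.0799445 = 0.282745

x̄_st ≈ 22.864, SE ≈ 0.283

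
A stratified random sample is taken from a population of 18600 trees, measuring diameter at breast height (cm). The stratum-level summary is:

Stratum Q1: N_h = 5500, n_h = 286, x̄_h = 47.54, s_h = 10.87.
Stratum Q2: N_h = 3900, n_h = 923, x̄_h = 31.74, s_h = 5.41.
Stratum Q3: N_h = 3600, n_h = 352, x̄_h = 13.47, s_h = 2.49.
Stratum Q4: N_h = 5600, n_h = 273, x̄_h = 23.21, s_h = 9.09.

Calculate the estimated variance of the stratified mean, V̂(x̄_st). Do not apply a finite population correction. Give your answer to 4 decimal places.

V̂(x̄_st) = Σ W_h² s_h²/n_h, with W_h = N_h/N and N = 18600:
  stratum Q1: (5500/18600)²·10.87²/286 = 0.0361237
  stratum Q2: (3900/18600)²·5.41²/923 = 0.00139411
  stratum Q3: (3600/18600)²·2.49²/352 = 0.000659835
  stratum Q4: (5600/18600)²·9.09²/273 = 0.0274357
V̂(x̄_st) = 0.0656133

V̂(x̄_st) ≈ 0.0656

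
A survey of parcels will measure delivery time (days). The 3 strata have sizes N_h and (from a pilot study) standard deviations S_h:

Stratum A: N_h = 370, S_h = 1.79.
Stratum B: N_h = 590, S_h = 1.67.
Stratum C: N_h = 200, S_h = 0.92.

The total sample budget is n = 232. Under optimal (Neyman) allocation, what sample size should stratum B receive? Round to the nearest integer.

125

Neyman allocation: n_h = n · N_h S_h / Σ N_i S_i, with n = 232.
  stratum A: N_h·S_h = 370·1.79 = 662.30
  stratum B: N_h·S_h = 590·1.67 = 985.30
  stratum C: N_h·S_h = 200·0.92 = 184.00
Σ N_h S_h = 1831.60
n for stratum B = 232·985.30/1831.60 = 124.803 → 125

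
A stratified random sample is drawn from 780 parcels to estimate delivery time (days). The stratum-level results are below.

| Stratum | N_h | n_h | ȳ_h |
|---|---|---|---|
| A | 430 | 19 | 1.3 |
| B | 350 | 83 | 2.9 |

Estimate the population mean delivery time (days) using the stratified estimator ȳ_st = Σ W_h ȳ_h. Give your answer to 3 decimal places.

ȳ_st ≈ 2.018

N = Σ N_h = 780. Stratum weights W_h = N_h/N.
ȳ_st = (430·1.3 + 350·2.9) / 780 = 2.01795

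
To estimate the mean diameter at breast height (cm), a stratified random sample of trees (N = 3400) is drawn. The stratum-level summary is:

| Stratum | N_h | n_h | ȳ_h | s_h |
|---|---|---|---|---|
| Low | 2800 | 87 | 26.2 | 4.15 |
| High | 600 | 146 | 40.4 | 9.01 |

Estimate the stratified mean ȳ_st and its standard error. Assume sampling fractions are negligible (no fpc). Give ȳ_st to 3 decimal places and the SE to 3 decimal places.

ȳ_st ≈ 28.706, SE ≈ 0.389

ȳ_st = Σ W_h ȳ_h = (2800·26.2 + 600·40.4)/3400 = 28.70588
V̂(ȳ_st) = Σ W_h² s_h²/n_h, with W_h = N_h/N and N = 3400:
  stratum Low: (2800/3400)²·4.15²/87 = 0.134256
  stratum High: (600/3400)²·9.01²/146 = 0.0173158
V̂(ȳ_st) = 0.151572
SE(ȳ_st) = √0.151572 = 0.389323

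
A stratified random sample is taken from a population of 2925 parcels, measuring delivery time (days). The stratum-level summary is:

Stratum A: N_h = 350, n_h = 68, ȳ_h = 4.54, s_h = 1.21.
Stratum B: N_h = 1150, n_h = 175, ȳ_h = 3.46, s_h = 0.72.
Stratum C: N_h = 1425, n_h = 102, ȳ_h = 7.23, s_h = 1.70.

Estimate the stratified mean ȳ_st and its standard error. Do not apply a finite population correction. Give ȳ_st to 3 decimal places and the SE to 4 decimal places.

ȳ_st ≈ 5.426, SE ≈ 0.0866

ȳ_st = Σ W_h ȳ_h = (350·4.54 + 1150·3.46 + 1425·7.23)/2925 = 5.42590
V̂(ȳ_st) = Σ W_h² s_h²/n_h, with W_h = N_h/N and N = 2925:
  stratum A: (350/2925)²·1.21²/68 = 0.000308281
  stratum B: (1150/2925)²·0.72²/175 = 0.0004579
  stratum C: (1425/2925)²·1.70²/102 = 0.00672474
V̂(ȳ_st) = 0.00749092
SE(ȳ_st) = √0.00749092 = 0.0865501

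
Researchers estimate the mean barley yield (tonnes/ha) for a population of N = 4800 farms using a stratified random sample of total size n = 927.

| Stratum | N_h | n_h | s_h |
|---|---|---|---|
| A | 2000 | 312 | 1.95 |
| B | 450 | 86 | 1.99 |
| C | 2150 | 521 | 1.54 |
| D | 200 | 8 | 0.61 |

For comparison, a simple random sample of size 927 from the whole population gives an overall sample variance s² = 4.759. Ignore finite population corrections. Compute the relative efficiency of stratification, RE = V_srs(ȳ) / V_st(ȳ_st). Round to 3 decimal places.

RE ≈ 1.461

V̂(ȳ_st) = Σ W_h² s_h²/n_h, with W_h = N_h/N and N = 4800:
  stratum A: (2000/4800)²·1.95²/312 = 0.00211589
  stratum B: (450/4800)²·1.99²/86 = 0.000404716
  stratum C: (2150/4800)²·1.54²/521 = 0.000913268
  stratum D: (200/4800)²·0.61²/8 = 8.07509e-05
V_st = 0.00351462
V_srs = s²/n = 4.759/927 = 0.00513376
Relative efficiency = V_srs / V_st = 0.00513376/0.00351462 = 1.4607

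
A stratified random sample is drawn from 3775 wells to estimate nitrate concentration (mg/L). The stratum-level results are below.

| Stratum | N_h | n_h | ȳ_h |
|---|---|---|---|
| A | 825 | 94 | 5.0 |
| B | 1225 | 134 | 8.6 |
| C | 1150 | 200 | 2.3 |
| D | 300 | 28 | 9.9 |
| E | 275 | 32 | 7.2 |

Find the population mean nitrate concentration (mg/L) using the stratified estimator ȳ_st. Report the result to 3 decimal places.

N = Σ N_h = 3775. Stratum weights W_h = N_h/N.
ȳ_st = (825·5.0 + 1225·8.6 + 1150·2.3 + 300·9.9 + 275·7.2) / 3775 = 5.89536

ȳ_st ≈ 5.895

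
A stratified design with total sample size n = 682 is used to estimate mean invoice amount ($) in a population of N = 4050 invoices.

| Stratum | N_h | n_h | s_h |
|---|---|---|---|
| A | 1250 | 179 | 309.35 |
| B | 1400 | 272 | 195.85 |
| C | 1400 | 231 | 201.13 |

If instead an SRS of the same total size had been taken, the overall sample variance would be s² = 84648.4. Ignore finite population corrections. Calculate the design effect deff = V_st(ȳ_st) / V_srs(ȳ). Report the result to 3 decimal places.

deff ≈ 0.715

V̂(ȳ_st) = Σ W_h² s_h²/n_h, with W_h = N_h/N and N = 4050:
  stratum A: (1250/4050)²·309.35²/179 = 50.9281
  stratum B: (1400/4050)²·195.85²/272 = 16.8509
  stratum C: (1400/4050)²·201.13²/231 = 20.9261
V_st = 88.7051
V_srs = s²/n = 84648.4/682 = 124.118
deff = V_st / V_srs = 88.7051/124.118 = 0.7147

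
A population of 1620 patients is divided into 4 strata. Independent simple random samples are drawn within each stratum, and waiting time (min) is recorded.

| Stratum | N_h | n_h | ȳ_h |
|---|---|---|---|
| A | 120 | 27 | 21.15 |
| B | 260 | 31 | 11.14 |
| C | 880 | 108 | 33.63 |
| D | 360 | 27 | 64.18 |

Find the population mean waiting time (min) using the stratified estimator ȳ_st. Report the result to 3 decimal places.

ȳ_st ≈ 35.885

N = Σ N_h = 1620. Stratum weights W_h = N_h/N.
ȳ_st = (120·21.15 + 260·11.14 + 880·33.63 + 360·64.18) / 1620 = 35.88494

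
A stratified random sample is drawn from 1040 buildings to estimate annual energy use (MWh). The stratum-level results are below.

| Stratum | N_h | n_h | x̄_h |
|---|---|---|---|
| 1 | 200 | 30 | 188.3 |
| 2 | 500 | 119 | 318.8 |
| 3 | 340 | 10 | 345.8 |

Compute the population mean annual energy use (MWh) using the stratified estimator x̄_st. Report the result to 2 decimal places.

N = Σ N_h = 1040. Stratum weights W_h = N_h/N.
x̄_st = (200·188.3 + 500·318.8 + 340·345.8) / 1040 = 302.5308

x̄_st ≈ 302.53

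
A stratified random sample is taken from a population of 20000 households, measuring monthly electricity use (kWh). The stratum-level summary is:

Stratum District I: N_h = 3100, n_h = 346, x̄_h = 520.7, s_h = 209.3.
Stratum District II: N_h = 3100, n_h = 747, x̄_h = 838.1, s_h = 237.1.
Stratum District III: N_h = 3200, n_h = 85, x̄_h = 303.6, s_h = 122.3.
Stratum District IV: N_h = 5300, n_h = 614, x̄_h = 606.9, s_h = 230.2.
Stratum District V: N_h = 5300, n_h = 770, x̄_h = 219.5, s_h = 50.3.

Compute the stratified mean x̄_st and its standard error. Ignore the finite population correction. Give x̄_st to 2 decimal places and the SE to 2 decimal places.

x̄_st ≈ 478.19, SE ≈ 3.96

x̄_st = Σ W_h x̄_h = (3100·520.7 + 3100·838.1 + 3200·303.6 + 5300·606.9 + 5300·219.5)/20000 = 478.18600
V̂(x̄_st) = Σ W_h² s_h²/n_h, with W_h = N_h/N and N = 20000:
  stratum District I: (3100/20000)²·209.3²/346 = 3.04177
  stratum District II: (3100/20000)²·237.1²/747 = 1.80803
  stratum District III: (3200/20000)²·122.3²/85 = 4.50478
  stratum District IV: (5300/20000)²·230.2²/614 = 6.06086
  stratum District V: (5300/20000)²·50.3²/770 = 0.230747
V̂(x̄_st) = 15.6462
SE(x̄_st) = √15.6462 = 3.95553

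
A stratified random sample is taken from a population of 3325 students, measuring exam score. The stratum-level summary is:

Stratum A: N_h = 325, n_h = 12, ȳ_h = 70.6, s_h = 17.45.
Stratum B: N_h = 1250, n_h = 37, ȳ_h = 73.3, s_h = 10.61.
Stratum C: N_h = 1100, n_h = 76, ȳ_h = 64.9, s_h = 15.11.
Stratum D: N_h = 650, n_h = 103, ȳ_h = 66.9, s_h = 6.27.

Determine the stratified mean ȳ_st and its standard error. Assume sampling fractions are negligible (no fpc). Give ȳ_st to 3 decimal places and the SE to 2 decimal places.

ȳ_st ≈ 69.006, SE ≈ 1.01

ȳ_st = Σ W_h ȳ_h = (325·70.6 + 1250·73.3 + 1100·64.9 + 650·66.9)/3325 = 69.00602
V̂(ȳ_st) = Σ W_h² s_h²/n_h, with W_h = N_h/N and N = 3325:
  stratum A: (325/3325)²·17.45²/12 = 0.242434
  stratum B: (1250/3325)²·10.61²/37 = 0.429997
  stratum C: (1100/3325)²·15.11²/76 = 0.328789
  stratum D: (650/3325)²·6.27²/103 = 0.0145862
V̂(ȳ_st) = 1.01581
SE(ȳ_st) = √1.01581 = 1.00787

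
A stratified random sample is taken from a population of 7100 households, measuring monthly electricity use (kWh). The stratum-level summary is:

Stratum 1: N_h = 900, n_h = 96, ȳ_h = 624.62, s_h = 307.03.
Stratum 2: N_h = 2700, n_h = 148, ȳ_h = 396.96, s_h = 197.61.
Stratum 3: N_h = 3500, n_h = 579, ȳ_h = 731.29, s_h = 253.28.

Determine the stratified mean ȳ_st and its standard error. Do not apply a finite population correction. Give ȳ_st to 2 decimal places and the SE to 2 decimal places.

ȳ_st ≈ 590.63, SE ≈ 8.99

ȳ_st = Σ W_h ȳ_h = (900·624.62 + 2700·396.96 + 3500·731.29)/7100 = 590.62887
V̂(ȳ_st) = Σ W_h² s_h²/n_h, with W_h = N_h/N and N = 7100:
  stratum 1: (900/7100)²·307.03²/96 = 15.7782
  stratum 2: (2700/7100)²·197.61²/148 = 38.1564
  stratum 3: (3500/7100)²·253.28²/579 = 26.9242
V̂(ȳ_st) = 80.8588
SE(ȳ_st) = √80.8588 = 8.99215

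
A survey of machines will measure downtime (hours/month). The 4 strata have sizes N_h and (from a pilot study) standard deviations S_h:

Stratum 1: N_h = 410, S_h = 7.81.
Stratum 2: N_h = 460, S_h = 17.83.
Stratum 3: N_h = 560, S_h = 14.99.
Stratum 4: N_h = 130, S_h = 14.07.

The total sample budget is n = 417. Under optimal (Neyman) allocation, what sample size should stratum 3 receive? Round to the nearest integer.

Neyman allocation: n_h = n · N_h S_h / Σ N_i S_i, with n = 417.
  stratum 1: N_h·S_h = 410·7.81 = 3202.10
  stratum 2: N_h·S_h = 460·17.83 = 8201.80
  stratum 3: N_h·S_h = 560·14.99 = 8394.40
  stratum 4: N_h·S_h = 130·14.07 = 1829.10
Σ N_h S_h = 21627.40
n for stratum 3 = 417·8394.40/21627.40 = 161.853 → 162

162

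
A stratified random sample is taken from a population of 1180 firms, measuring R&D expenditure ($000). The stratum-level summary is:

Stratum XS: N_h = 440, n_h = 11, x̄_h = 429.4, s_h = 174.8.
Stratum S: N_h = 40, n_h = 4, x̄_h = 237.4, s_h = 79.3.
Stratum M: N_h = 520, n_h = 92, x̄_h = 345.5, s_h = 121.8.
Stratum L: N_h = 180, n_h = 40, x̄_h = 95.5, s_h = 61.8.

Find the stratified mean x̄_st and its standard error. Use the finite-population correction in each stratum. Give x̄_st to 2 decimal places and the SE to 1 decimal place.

x̄_st = Σ W_h x̄_h = (440·429.4 + 40·237.4 + 520·345.5 + 180·95.5)/1180 = 334.98475
V̂(x̄_st) = Σ W_h² (1 − n_h/N_h) s_h²/n_h, with W_h = N_h/N and N = 1180:
  stratum XS: (440/1180)²·(1 − 11/440)·174.8²/11 = 376.562
  stratum S: (40/1180)²·(1 − 4/40)·79.3²/4 = 1.62587
  stratum M: (520/1180)²·(1 − 92/520)·121.8²/92 = 25.7745
  stratum L: (180/1180)²·(1 − 40/180)·61.8²/40 = 1.72804
V̂(x̄_st) = 405.69
SE(x̄_st) = √405.69 = 20.1417

x̄_st ≈ 334.98, SE ≈ 20.1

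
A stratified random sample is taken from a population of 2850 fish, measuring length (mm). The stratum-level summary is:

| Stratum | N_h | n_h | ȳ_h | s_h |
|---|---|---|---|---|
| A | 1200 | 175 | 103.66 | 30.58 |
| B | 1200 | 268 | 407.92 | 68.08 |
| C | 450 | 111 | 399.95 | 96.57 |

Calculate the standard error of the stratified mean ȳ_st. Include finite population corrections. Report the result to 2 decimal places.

SE(ȳ_st) ≈ 2.18

V̂(ȳ_st) = Σ W_h² (1 − n_h/N_h) s_h²/n_h, with W_h = N_h/N and N = 2850:
  stratum A: (1200/2850)²·(1 − 175/1200)·30.58²/175 = 0.809193
  stratum B: (1200/2850)²·(1 − 268/1200)·68.08²/268 = 2.38129
  stratum C: (450/2850)²·(1 − 111/450)·96.57²/111 = 1.57792
V̂(ȳ_st) = 4.7684
SE(ȳ_st) = √4.7684 = 2.18367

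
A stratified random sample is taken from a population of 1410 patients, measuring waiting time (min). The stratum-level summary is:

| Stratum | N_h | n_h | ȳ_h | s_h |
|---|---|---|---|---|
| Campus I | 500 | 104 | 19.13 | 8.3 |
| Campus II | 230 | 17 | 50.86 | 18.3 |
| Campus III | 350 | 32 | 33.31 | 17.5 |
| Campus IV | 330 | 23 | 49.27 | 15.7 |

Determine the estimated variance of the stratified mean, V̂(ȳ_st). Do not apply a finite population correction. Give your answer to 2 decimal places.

V̂(ȳ_st) ≈ 1.78

V̂(ȳ_st) = Σ W_h² s_h²/n_h, with W_h = N_h/N and N = 1410:
  stratum Campus I: (500/1410)²·8.3²/104 = 0.0832961
  stratum Campus II: (230/1410)²·18.3²/17 = 0.524168
  stratum Campus III: (350/1410)²·17.5²/32 = 0.58969
  stratum Campus IV: (330/1410)²·15.7²/23 = 0.587031
V̂(ȳ_st) = 1.78419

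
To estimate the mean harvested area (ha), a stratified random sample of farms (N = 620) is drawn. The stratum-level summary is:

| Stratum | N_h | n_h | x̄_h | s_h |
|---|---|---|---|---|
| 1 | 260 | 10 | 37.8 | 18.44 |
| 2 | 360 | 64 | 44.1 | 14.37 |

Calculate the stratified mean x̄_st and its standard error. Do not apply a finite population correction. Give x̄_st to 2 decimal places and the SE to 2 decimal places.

x̄_st = Σ W_h x̄_h = (260·37.8 + 360·44.1)/620 = 41.45806
V̂(x̄_st) = Σ W_h² s_h²/n_h, with W_h = N_h/N and N = 620:
  stratum 1: (260/620)²·18.44²/10 = 5.97978
  stratum 2: (360/620)²·14.37²/64 = 1.08782
V̂(x̄_st) = 7.06759
SE(x̄_st) = √7.06759 = 2.65849

x̄_st ≈ 41.46, SE ≈ 2.66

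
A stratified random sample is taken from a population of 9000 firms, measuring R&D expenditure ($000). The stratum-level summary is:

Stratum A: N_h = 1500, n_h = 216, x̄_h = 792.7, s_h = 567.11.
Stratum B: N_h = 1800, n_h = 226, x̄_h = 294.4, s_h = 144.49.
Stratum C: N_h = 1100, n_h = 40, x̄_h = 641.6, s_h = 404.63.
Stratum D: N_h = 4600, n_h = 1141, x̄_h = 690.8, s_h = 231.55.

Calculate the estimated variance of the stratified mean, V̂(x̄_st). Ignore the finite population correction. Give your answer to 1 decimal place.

V̂(x̄_st) ≈ 118.5

V̂(x̄_st) = Σ W_h² s_h²/n_h, with W_h = N_h/N and N = 9000:
  stratum A: (1500/9000)²·567.11²/216 = 41.3598
  stratum B: (1800/9000)²·144.49²/226 = 3.69511
  stratum C: (1100/9000)²·404.63²/40 = 61.1444
  stratum D: (4600/9000)²·231.55²/1141 = 12.2754
V̂(x̄_st) = 118.475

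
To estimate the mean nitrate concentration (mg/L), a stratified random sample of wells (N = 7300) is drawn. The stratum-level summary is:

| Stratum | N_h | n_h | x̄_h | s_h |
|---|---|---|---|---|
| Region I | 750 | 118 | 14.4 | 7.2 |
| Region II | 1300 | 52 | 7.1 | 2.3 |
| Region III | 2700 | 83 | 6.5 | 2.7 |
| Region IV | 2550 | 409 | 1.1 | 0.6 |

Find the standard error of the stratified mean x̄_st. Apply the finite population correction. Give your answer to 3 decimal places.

SE(x̄_st) ≈ 0.137

V̂(x̄_st) = Σ W_h² (1 − n_h/N_h) s_h²/n_h, with W_h = N_h/N and N = 7300:
  stratum Region I: (750/7300)²·(1 − 118/750)·7.2²/118 = 0.00390765
  stratum Region II: (1300/7300)²·(1 − 52/1300)·2.3²/52 = 0.00309717
  stratum Region III: (2700/7300)²·(1 − 83/2700)·2.7²/83 = 0.0116459
  stratum Region IV: (2550/7300)²·(1 − 409/2550)·0.6²/409 = 9.01759e-05
V̂(x̄_st) = 0.0187408
SE(x̄_st) = √0.0187408 = 0.136897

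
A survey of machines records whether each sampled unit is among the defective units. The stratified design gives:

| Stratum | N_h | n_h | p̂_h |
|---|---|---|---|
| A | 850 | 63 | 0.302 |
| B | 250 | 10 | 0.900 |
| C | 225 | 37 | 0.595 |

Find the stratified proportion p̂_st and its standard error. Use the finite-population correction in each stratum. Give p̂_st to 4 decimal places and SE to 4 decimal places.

N = 1325; stratum weights W_h = N_h/N.
p̂_st = Σ W_h p̂_h = (850·0.302 + 250·0.900 + 225·0.595)/1325 = 0.46458
V̂(p̂_st) = Σ W_h² (1 − n_h/N_h) p̂_h(1−p̂_h)/(n_h−1):
  stratum A: (850/1325)²·(1 − 63/850)·0.302·0.698/62 = 0.00129549
  stratum B: (250/1325)²·(1 − 10/250)·0.900·0.100/9 = 0.000341759
  stratum C: (225/1325)²·(1 − 37/225)·0.595·0.405/36 = 0.000161279
V̂(p̂_st) = 0.00179852; SE = √V̂ = 0.042409

p̂_st ≈ 0.4646, SE ≈ 0.0424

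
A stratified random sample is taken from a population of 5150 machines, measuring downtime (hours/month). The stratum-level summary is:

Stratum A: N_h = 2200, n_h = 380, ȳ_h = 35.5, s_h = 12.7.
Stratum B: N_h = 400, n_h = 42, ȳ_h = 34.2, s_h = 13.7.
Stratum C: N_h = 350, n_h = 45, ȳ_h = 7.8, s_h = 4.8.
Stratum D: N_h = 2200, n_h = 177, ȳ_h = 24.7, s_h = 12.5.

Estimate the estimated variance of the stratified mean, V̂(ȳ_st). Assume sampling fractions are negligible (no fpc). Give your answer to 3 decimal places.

V̂(ȳ_st) ≈ 0.268

V̂(ȳ_st) = Σ W_h² s_h²/n_h, with W_h = N_h/N and N = 5150:
  stratum A: (2200/5150)²·12.7²/380 = 0.0774559
  stratum B: (400/5150)²·13.7²/42 = 0.0269586
  stratum C: (350/5150)²·4.8²/45 = 0.00236478
  stratum D: (2200/5150)²·12.5²/177 = 0.161093
V̂(ȳ_st) = 0.267873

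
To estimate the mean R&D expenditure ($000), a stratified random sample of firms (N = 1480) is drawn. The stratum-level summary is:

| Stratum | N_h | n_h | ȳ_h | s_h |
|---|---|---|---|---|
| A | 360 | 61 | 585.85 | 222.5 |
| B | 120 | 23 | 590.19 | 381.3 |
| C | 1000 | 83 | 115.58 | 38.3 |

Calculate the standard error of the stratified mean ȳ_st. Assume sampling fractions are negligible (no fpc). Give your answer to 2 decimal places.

V̂(ȳ_st) = Σ W_h² s_h²/n_h, with W_h = N_h/N and N = 1480:
  stratum A: (360/1480)²·222.5²/61 = 48.0189
  stratum B: (120/1480)²·381.3²/23 = 41.5571
  stratum C: (1000/1480)²·38.3²/83 = 8.06856
V̂(ȳ_st) = 97.6445
SE(ȳ_st) = √97.6445 = 9.88152

SE(ȳ_st) ≈ 9.88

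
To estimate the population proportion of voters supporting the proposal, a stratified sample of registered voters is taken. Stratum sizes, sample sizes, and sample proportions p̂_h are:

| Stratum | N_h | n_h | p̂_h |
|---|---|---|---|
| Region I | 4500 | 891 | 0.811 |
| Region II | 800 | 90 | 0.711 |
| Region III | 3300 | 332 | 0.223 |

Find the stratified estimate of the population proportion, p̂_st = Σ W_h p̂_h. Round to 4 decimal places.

N = 8600; stratum weights W_h = N_h/N.
p̂_st = Σ W_h p̂_h = (4500·0.811 + 800·0.711 + 3300·0.223)/8600 = 0.57607

p̂_st ≈ 0.5761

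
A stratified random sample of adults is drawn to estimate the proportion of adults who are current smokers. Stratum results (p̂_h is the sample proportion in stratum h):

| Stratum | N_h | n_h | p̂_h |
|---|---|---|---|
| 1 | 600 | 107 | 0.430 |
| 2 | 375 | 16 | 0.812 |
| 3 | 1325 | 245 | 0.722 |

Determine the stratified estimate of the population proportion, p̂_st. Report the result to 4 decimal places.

p̂_st ≈ 0.6605

N = 2300; stratum weights W_h = N_h/N.
p̂_st = Σ W_h p̂_h = (600·0.430 + 375·0.812 + 1325·0.722)/2300 = 0.66050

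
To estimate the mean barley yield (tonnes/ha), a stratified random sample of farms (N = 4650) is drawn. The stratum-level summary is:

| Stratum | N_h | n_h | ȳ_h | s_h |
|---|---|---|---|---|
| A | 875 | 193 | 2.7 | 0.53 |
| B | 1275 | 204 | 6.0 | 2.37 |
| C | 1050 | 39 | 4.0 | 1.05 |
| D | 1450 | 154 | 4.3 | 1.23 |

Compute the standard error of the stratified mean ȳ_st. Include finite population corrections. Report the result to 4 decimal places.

SE(ȳ_st) ≈ 0.0634

V̂(ȳ_st) = Σ W_h² (1 − n_h/N_h) s_h²/n_h, with W_h = N_h/N and N = 4650:
  stratum A: (875/4650)²·(1 − 193/875)·0.53²/193 = 4.01681e-05
  stratum B: (1275/4650)²·(1 − 204/1275)·2.37²/204 = 0.00173884
  stratum C: (1050/4650)²·(1 − 39/1050)·1.05²/39 = 0.00138787
  stratum D: (1450/4650)²·(1 − 154/1450)·1.23²/154 = 0.000853801
V̂(ȳ_st) = 0.00402068
SE(ȳ_st) = √0.00402068 = 0.0634088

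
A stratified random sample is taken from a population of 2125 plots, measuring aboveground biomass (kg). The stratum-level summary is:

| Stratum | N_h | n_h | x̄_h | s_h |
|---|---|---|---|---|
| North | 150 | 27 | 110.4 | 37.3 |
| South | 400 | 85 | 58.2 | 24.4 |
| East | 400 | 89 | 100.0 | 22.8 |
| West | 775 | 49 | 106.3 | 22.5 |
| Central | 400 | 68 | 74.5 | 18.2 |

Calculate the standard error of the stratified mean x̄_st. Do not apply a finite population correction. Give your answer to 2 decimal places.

V̂(x̄_st) = Σ W_h² s_h²/n_h, with W_h = N_h/N and N = 2125:
  stratum North: (150/2125)²·37.3²/27 = 0.256755
  stratum South: (400/2125)²·24.4²/85 = 0.248178
  stratum East: (400/2125)²·22.8²/89 = 0.206958
  stratum West: (775/2125)²·22.5²/49 = 1.37421
  stratum Central: (400/2125)²·18.2²/68 = 0.172598
V̂(x̄_st) = 2.2587
SE(x̄_st) = √2.2587 = 1.5029

SE(x̄_st) ≈ 1.50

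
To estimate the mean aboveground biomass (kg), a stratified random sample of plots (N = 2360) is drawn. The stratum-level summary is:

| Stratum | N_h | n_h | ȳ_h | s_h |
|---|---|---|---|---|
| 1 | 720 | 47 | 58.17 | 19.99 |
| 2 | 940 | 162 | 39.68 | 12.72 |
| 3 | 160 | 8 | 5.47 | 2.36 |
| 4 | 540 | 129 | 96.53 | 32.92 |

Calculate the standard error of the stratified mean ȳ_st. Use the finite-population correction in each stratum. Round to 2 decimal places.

V̂(ȳ_st) = Σ W_h² (1 − n_h/N_h) s_h²/n_h, with W_h = N_h/N and N = 2360:
  stratum 1: (720/2360)²·(1 − 47/720)·19.99²/47 = 0.739693
  stratum 2: (940/2360)²·(1 − 162/940)·12.72²/162 = 0.131142
  stratum 3: (160/2360)²·(1 − 8/160)·2.36²/8 = 0.00304
  stratum 4: (540/2360)²·(1 − 129/540)·32.92²/129 = 0.334766
V̂(ȳ_st) = 1.20864
SE(ȳ_st) = √1.20864 = 1.09938

SE(ȳ_st) ≈ 1.10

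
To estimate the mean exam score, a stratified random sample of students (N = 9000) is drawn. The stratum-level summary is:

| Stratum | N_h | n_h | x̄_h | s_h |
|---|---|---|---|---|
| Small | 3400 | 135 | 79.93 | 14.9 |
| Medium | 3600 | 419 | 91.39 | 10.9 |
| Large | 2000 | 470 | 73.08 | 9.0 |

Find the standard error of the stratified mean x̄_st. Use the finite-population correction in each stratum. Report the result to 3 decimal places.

V̂(x̄_st) = Σ W_h² (1 − n_h/N_h) s_h²/n_h, with W_h = N_h/N and N = 9000:
  stratum Small: (3400/9000)²·(1 − 135/3400)·14.9²/135 = 0.22538
  stratum Medium: (3600/9000)²·(1 − 419/3600)·10.9²/419 = 0.0400885
  stratum Large: (2000/9000)²·(1 − 470/2000)·9.0²/470 = 0.00651064
V̂(x̄_st) = 0.271979
SE(x̄_st) = √0.271979 = 0.521516

SE(x̄_st) ≈ 0.522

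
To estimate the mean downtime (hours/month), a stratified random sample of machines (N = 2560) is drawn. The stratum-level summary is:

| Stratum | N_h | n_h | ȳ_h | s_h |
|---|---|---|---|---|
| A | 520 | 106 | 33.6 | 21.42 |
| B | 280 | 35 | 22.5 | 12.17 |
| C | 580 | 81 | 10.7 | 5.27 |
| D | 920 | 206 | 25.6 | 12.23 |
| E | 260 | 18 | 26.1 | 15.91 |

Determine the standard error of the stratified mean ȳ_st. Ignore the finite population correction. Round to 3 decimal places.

V̂(ȳ_st) = Σ W_h² s_h²/n_h, with W_h = N_h/N and N = 2560:
  stratum A: (520/2560)²·21.42²/106 = 0.178591
  stratum B: (280/2560)²·12.17²/35 = 0.0506232
  stratum C: (580/2560)²·5.27²/81 = 0.0176
  stratum D: (920/2560)²·12.23²/206 = 0.0937738
  stratum E: (260/2560)²·15.91²/18 = 0.145056
V̂(ȳ_st) = 0.485644
SE(ȳ_st) = √0.485644 = 0.696881

SE(ȳ_st) ≈ 0.697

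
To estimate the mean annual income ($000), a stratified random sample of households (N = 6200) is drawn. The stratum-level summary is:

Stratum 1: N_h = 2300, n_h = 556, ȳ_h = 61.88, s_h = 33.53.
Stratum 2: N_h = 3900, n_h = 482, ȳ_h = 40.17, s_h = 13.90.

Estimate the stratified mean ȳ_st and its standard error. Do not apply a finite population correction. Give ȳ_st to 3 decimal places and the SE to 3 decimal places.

ȳ_st ≈ 48.224, SE ≈ 0.661

ȳ_st = Σ W_h ȳ_h = (2300·61.88 + 3900·40.17)/6200 = 48.22371
V̂(ȳ_st) = Σ W_h² s_h²/n_h, with W_h = N_h/N and N = 6200:
  stratum 1: (2300/6200)²·33.53²/556 = 0.278269
  stratum 2: (3900/6200)²·13.90²/482 = 0.158609
V̂(ȳ_st) = 0.436878
SE(ȳ_st) = √0.436878 = 0.660968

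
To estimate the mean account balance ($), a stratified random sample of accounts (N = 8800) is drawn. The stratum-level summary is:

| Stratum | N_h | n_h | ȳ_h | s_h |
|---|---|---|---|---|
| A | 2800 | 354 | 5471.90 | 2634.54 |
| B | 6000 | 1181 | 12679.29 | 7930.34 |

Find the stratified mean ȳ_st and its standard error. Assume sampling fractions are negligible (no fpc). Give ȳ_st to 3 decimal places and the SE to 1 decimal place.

ȳ_st ≈ 10386.030, SE ≈ 163.5

ȳ_st = Σ W_h ȳ_h = (2800·5471.90 + 6000·12679.29)/8800 = 10386.02955
V̂(ȳ_st) = Σ W_h² s_h²/n_h, with W_h = N_h/N and N = 8800:
  stratum A: (2800/8800)²·2634.54²/354 = 1984.98
  stratum B: (6000/8800)²·7930.34²/1181 = 24755.5
V̂(ȳ_st) = 26740.4
SE(ȳ_st) = √26740.4 = 163.525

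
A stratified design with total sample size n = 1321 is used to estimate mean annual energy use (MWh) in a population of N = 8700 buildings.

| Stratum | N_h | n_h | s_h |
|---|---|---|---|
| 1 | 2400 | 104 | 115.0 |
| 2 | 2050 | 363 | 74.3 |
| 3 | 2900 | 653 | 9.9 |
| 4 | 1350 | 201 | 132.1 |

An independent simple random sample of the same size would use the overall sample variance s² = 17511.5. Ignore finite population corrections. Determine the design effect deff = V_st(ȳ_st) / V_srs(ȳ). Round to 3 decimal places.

deff ≈ 0.953

V̂(ȳ_st) = Σ W_h² s_h²/n_h, with W_h = N_h/N and N = 8700:
  stratum 1: (2400/8700)²·115.0²/104 = 9.67712
  stratum 2: (2050/8700)²·74.3²/363 = 0.844384
  stratum 3: (2900/8700)²·9.9²/653 = 0.0166769
  stratum 4: (1350/8700)²·132.1²/201 = 2.09044
V_st = 12.6286
V_srs = s²/n = 17511.5/1321 = 13.2562
deff = V_st / V_srs = 12.6286/13.2562 = 0.9527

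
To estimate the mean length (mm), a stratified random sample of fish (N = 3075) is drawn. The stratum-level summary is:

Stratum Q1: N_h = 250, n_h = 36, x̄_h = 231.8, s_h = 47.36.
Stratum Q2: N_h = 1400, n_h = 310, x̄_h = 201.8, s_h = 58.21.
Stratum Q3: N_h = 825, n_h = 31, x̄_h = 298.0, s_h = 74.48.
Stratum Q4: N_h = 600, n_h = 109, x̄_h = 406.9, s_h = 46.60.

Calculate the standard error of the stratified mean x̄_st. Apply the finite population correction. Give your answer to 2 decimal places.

V̂(x̄_st) = Σ W_h² (1 − n_h/N_h) s_h²/n_h, with W_h = N_h/N and N = 3075:
  stratum Q1: (250/3075)²·(1 − 36/250)·47.36²/36 = 0.352521
  stratum Q2: (1400/3075)²·(1 − 310/1400)·58.21²/310 = 1.764
  stratum Q3: (825/3075)²·(1 − 31/825)·74.48²/31 = 12.3966
  stratum Q4: (600/3075)²·(1 − 109/600)·46.60²/109 = 0.620709
V̂(x̄_st) = 15.1338
SE(x̄_st) = √15.1338 = 3.89022

SE(x̄_st) ≈ 3.89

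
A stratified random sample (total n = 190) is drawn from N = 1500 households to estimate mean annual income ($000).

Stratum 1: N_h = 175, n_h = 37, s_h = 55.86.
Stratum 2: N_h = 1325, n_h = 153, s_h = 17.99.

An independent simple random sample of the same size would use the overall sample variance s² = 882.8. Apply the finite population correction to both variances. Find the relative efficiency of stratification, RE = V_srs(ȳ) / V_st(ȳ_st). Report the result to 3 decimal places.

RE ≈ 1.716

V̂(ȳ_st) = Σ W_h² (1 − n_h/N_h) s_h²/n_h, with W_h = N_h/N and N = 1500:
  stratum 1: (175/1500)²·(1 − 37/175)·55.86²/37 = 0.90518
  stratum 2: (1325/1500)²·(1 − 153/1325)·17.99²/153 = 1.45993
V_st = 2.36511
V_srs = (1 − 190/1500)·882.8/190 = 4.05778
Relative efficiency = V_srs / V_st = 4.05778/2.36511 = 1.7157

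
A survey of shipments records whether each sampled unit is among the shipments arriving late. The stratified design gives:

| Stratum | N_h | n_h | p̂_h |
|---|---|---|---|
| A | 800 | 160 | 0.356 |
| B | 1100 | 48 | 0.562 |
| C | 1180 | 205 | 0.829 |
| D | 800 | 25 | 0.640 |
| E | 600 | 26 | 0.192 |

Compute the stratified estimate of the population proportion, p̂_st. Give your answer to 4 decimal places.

N = 4480; stratum weights W_h = N_h/N.
p̂_st = Σ W_h p̂_h = (800·0.356 + 1100·0.562 + 1180·0.829 + 800·0.640 + 600·0.192)/4480 = 0.55992

p̂_st ≈ 0.5599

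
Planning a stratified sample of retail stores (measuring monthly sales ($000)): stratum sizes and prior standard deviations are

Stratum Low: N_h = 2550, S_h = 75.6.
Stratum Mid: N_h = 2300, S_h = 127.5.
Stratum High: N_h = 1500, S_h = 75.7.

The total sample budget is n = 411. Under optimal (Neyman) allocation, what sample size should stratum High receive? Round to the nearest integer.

Neyman allocation: n_h = n · N_h S_h / Σ N_i S_i, with n = 411.
  stratum Low: N_h·S_h = 2550·75.6 = 192780.00
  stratum Mid: N_h·S_h = 2300·127.5 = 293250.00
  stratum High: N_h·S_h = 1500·75.7 = 113550.00
Σ N_h S_h = 599580.00
n for stratum High = 411·113550.00/599580.00 = 77.836 → 78

78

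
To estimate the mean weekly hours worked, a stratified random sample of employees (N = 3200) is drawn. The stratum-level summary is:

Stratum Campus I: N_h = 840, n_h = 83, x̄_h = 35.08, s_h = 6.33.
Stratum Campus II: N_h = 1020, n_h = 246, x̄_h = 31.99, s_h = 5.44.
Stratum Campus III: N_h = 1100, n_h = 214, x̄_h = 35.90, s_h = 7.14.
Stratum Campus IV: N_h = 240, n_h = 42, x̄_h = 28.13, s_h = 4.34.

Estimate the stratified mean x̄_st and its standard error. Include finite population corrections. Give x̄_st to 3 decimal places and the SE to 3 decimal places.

x̄_st ≈ 33.856, SE ≈ 0.253

x̄_st = Σ W_h x̄_h = (840·35.08 + 1020·31.99 + 1100·35.90 + 240·28.13)/3200 = 33.85569
V̂(x̄_st) = Σ W_h² (1 − n_h/N_h) s_h²/n_h, with W_h = N_h/N and N = 3200:
  stratum Campus I: (840/3200)²·(1 − 83/840)·6.33²/83 = 0.0299781
  stratum Campus II: (1020/3200)²·(1 − 246/1020)·5.44²/246 = 0.00927479
  stratum Campus III: (1100/3200)²·(1 − 214/1100)·7.14²/214 = 0.022673
  stratum Campus IV: (240/3200)²·(1 − 42/240)·4.34²/42 = 0.00208117
V̂(x̄_st) = 0.0640071
SE(x̄_st) = √0.0640071 = 0.252996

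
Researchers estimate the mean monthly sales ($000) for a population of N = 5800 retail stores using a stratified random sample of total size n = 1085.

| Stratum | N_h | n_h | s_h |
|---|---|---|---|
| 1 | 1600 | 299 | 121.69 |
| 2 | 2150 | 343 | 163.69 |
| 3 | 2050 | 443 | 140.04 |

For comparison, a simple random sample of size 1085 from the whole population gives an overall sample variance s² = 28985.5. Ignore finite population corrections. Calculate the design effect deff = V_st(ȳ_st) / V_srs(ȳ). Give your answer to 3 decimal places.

V̂(ȳ_st) = Σ W_h² s_h²/n_h, with W_h = N_h/N and N = 5800:
  stratum 1: (1600/5800)²·121.69²/299 = 3.76897
  stratum 2: (2150/5800)²·163.69²/343 = 10.7342
  stratum 3: (2050/5800)²·140.04²/443 = 5.53034
V_st = 20.0335
V_srs = s²/n = 28985.5/1085 = 26.7147
deff = V_st / V_srs = 20.0335/26.7147 = 0.7499

deff ≈ 0.750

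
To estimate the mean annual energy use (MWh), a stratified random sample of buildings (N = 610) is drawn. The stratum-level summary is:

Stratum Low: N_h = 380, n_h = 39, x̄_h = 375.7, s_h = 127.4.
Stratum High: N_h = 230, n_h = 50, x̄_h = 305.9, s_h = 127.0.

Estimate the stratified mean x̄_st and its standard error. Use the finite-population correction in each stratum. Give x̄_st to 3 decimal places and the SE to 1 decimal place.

x̄_st = Σ W_h x̄_h = (380·375.7 + 230·305.9)/610 = 349.38197
V̂(x̄_st) = Σ W_h² (1 − n_h/N_h) s_h²/n_h, with W_h = N_h/N and N = 610:
  stratum Low: (380/610)²·(1 − 39/380)·127.4²/39 = 144.928
  stratum High: (230/610)²·(1 − 50/230)·127.0²/50 = 35.8904
V̂(x̄_st) = 180.818
SE(x̄_st) = √180.818 = 13.4469

x̄_st ≈ 349.382, SE ≈ 13.4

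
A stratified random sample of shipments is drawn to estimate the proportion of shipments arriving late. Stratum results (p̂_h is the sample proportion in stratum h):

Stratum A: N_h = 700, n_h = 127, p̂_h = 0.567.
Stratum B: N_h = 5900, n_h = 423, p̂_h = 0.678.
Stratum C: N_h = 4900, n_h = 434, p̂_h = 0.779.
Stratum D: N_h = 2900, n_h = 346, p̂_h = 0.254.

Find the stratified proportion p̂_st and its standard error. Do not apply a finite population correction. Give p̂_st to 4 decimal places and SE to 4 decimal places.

N = 14400; stratum weights W_h = N_h/N.
p̂_st = Σ W_h p̂_h = (700·0.567 + 5900·0.678 + 4900·0.779 + 2900·0.254)/14400 = 0.62158
V̂(p̂_st) = Σ W_h² p̂_h(1−p̂_h)/(n_h−1):
  stratum A: (700/14400)²·0.567·0.433/126 = 4.60438e-06
  stratum B: (5900/14400)²·0.678·0.322/422 = 8.68465e-05
  stratum C: (4900/14400)²·0.779·0.221/433 = 4.60372e-05
  stratum D: (2900/14400)²·0.254·0.746/345 = 2.22753e-05
V̂(p̂_st) = 0.000159763; SE = √V̂ = 0.0126398

p̂_st ≈ 0.6216, SE ≈ 0.0126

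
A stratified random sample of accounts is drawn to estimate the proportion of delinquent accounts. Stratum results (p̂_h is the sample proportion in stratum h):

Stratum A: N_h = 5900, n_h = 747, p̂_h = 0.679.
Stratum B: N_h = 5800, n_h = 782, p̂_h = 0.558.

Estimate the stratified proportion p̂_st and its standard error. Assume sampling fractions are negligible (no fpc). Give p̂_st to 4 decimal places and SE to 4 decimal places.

p̂_st ≈ 0.6190, SE ≈ 0.0123

N = 11700; stratum weights W_h = N_h/N.
p̂_st = Σ W_h p̂_h = (5900·0.679 + 5800·0.558)/11700 = 0.61902
V̂(p̂_st) = Σ W_h² p̂_h(1−p̂_h)/(n_h−1):
  stratum A: (5900/11700)²·0.679·0.321/746 = 7.42965e-05
  stratum B: (5800/11700)²·0.558·0.442/781 = 7.7605e-05
V̂(p̂_st) = 0.000151901; SE = √V̂ = 0.0123248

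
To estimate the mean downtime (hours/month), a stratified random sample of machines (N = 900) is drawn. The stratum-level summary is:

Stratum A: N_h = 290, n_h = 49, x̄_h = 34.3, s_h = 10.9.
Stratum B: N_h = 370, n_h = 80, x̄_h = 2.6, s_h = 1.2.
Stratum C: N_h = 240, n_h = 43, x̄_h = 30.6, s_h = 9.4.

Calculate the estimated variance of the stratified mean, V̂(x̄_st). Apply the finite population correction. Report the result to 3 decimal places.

V̂(x̄_st) ≈ 0.332

V̂(x̄_st) = Σ W_h² (1 − n_h/N_h) s_h²/n_h, with W_h = N_h/N and N = 900:
  stratum A: (290/900)²·(1 − 49/290)·10.9²/49 = 0.209212
  stratum B: (370/900)²·(1 − 80/370)·1.2²/80 = 0.00238444
  stratum C: (240/900)²·(1 − 43/240)·9.4²/43 = 0.119944
V̂(x̄_st) = 0.331541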